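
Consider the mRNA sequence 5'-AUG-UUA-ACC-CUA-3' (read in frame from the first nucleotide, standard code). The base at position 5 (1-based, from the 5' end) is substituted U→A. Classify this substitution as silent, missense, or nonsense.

Position 5 falls in codon 2: UUA → Leu.
After the substitution the codon is UAA → Stop.
The new codon is a stop codon, so this is a nonsense mutation.

nonsense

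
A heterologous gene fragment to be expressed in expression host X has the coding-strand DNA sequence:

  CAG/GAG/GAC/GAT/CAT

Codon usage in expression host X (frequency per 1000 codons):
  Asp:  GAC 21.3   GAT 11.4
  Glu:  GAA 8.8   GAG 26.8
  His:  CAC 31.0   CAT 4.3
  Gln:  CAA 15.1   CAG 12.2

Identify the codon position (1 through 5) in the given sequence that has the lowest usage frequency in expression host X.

Codon 1 CAG (Gln): 12.2 per 1000.
Codon 2 GAG (Glu): 26.8 per 1000.
Codon 3 GAC (Asp): 21.3 per 1000.
Codon 4 GAT (Asp): 11.4 per 1000.
Codon 5 CAT (His): 4.3 per 1000.
Lowest frequency is 4.3 at codon 5.

5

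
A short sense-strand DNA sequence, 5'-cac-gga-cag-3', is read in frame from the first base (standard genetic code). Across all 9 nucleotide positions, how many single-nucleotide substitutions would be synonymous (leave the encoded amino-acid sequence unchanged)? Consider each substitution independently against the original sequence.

5

Codon 1 (CAC, His): 1 synonymous substitution.
Codon 2 (GGA, Gly): 3 synonymous substitutions.
Codon 3 (CAG, Gln): 1 synonymous substitution.
Total: 1 + 3 + 1 = 5.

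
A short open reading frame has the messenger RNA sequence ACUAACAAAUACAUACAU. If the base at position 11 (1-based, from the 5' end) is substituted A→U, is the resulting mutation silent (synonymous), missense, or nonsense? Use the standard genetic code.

Position 11 falls in codon 4: UAC → Tyr.
After the substitution the codon is UUC → Phe.
Tyr ≠ Phe, so this is a missense mutation.

missense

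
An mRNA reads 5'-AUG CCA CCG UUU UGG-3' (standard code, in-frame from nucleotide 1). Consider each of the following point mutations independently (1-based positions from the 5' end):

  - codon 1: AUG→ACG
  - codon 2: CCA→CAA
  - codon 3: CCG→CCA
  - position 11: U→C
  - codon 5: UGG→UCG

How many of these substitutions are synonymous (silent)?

1

Codon 1: AUG (Met) → ACG (Thr) — missense.
Codon 2: CCA (Pro) → CAA (Gln) — missense.
Codon 3: CCG (Pro) → CCA (Pro) — synonymous.
Codon 4: UUU (Phe) → UCU (Ser) — missense.
Codon 5: UGG (Trp) → UCG (Ser) — missense.
Synonymous: 1 of 5.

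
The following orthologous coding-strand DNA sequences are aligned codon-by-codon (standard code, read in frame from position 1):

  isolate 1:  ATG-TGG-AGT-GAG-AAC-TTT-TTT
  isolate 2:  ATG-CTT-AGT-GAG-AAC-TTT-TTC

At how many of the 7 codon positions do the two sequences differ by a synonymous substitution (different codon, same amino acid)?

Codon 1: ATG Met / ATG Met — identical.
Codon 2: TGG Trp / CTT Leu — nonsynonymous.
Codon 3: AGT Ser / AGT Ser — identical.
Codon 4: GAG Glu / GAG Glu — identical.
Codon 5: AAC Asn / AAC Asn — identical.
Codon 6: TTT Phe / TTT Phe — identical.
Codon 7: TTT Phe / TTC Phe — synonymous.
Synonymous differences: 1.

1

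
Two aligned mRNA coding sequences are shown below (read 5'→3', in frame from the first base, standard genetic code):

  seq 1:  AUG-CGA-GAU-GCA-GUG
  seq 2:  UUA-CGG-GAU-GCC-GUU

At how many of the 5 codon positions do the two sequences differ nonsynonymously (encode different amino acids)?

Codon 1: AUG Met / UUA Leu — nonsynonymous.
Codon 2: CGA Arg / CGG Arg — synonymous.
Codon 3: GAU Asp / GAU Asp — identical.
Codon 4: GCA Ala / GCC Ala — synonymous.
Codon 5: GUG Val / GUU Val — synonymous.
Nonsynonymous differences: 1.

1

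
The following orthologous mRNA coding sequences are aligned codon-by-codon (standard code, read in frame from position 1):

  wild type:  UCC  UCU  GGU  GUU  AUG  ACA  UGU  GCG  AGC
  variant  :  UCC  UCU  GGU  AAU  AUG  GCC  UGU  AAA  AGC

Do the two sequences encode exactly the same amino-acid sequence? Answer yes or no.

no

Codon 1: UCC Ser / UCC Ser — identical.
Codon 2: UCU Ser / UCU Ser — identical.
Codon 3: GGU Gly / GGU Gly — identical.
Codon 4: GUU Val / AAU Asn — nonsynonymous.
Codon 5: AUG Met / AUG Met — identical.
Codon 6: ACA Thr / GCC Ala — nonsynonymous.
Codon 7: UGU Cys / UGU Cys — identical.
Codon 8: GCG Ala / AAA Lys — nonsynonymous.
Codon 9: AGC Ser / AGC Ser — identical.
Nonsynonymous differences: 3 → different protein.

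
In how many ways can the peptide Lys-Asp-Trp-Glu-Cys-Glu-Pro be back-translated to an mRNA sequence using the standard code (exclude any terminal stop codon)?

128

Lys: 2 codons.
Asp: 2 codons.
Trp: 1 codon.
Glu: 2 codons.
Cys: 2 codons.
Glu: 2 codons.
Pro: 4 codons.
2 × 2 × 1 × 2 × 2 × 2 × 4 = 128.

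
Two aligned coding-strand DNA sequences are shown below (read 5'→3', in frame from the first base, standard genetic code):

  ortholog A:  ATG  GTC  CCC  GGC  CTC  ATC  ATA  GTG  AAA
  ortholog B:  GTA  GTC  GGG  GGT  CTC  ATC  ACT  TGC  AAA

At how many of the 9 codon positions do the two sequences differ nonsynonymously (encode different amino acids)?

4

Codon 1: ATG Met / GTA Val — nonsynonymous.
Codon 2: GTC Val / GTC Val — identical.
Codon 3: CCC Pro / GGG Gly — nonsynonymous.
Codon 4: GGC Gly / GGT Gly — synonymous.
Codon 5: CTC Leu / CTC Leu — identical.
Codon 6: ATC Ile / ATC Ile — identical.
Codon 7: ATA Ile / ACT Thr — nonsynonymous.
Codon 8: GTG Val / TGC Cys — nonsynonymous.
Codon 9: AAA Lys / AAA Lys — identical.
Nonsynonymous differences: 4.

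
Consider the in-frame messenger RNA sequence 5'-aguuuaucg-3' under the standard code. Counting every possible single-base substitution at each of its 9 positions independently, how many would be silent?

Codon 1 (AGU, Ser): 1 synonymous substitution.
Codon 2 (UUA, Leu): 2 synonymous substitutions.
Codon 3 (UCG, Ser): 3 synonymous substitutions.
Total: 1 + 2 + 3 = 6.

6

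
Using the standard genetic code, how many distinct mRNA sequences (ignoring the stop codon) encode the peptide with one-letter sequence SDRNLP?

3456

Ser: 6 codons.
Asp: 2 codons.
Arg: 6 codons.
Asn: 2 codons.
Leu: 6 codons.
Pro: 4 codons.
6 × 2 × 6 × 2 × 6 × 4 = 3456.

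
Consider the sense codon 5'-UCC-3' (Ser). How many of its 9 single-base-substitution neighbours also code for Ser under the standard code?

Position 1: none → 0 synonymous.
Position 2: none → 0 synonymous.
Position 3: UCU, UCA, UCG → 3 synonymous.
Total: 0 + 0 + 3 = 3.

3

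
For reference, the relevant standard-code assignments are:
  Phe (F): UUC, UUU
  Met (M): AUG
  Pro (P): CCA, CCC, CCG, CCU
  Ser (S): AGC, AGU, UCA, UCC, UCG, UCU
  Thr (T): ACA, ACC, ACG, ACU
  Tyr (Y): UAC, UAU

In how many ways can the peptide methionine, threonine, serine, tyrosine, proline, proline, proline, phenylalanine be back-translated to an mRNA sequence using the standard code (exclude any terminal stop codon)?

6144

Met: 1 codon.
Thr: 4 codons.
Ser: 6 codons.
Tyr: 2 codons.
Pro: 4 codons.
Pro: 4 codons.
Pro: 4 codons.
Phe: 2 codons.
1 × 4 × 6 × 2 × 4 × 4 × 4 × 2 = 6144.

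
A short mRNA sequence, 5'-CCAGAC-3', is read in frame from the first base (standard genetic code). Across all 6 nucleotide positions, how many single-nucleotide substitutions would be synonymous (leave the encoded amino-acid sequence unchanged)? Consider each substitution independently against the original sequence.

4

Codon 1 (CCA, Pro): 3 synonymous substitutions.
Codon 2 (GAC, Asp): 1 synonymous substitution.
Total: 3 + 1 = 4.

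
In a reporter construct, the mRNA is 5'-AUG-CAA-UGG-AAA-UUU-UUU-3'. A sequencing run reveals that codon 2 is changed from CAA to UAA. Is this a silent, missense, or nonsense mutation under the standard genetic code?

Position 4 falls in codon 2: CAA → Gln.
After the substitution the codon is UAA → Stop.
The new codon is a stop codon, so this is a nonsense mutation.

nonsense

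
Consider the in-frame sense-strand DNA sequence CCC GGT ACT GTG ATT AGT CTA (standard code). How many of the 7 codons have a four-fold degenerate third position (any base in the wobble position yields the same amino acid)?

5

Codon 1 CCC (Pro): third position 4-fold.
Codon 2 GGT (Gly): third position 4-fold.
Codon 3 ACT (Thr): third position 4-fold.
Codon 4 GTG (Val): third position 4-fold.
Codon 5 ATT (Ile): third position 3-fold.
Codon 6 AGT (Ser): third position 2-fold.
Codon 7 CTA (Leu): third position 4-fold.
Four-fold degenerate third positions: 5.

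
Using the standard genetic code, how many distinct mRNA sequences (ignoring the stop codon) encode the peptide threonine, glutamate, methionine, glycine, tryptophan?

Thr: 4 codons.
Glu: 2 codons.
Met: 1 codon.
Gly: 4 codons.
Trp: 1 codon.
4 × 2 × 1 × 4 × 1 = 32.

32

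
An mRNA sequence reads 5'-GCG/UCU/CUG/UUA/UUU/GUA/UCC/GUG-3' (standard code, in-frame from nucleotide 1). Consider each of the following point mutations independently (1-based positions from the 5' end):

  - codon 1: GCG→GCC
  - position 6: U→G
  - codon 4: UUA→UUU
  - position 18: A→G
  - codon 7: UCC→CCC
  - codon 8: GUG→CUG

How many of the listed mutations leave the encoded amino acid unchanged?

3

Codon 1: GCG (Ala) → GCC (Ala) — synonymous.
Codon 2: UCU (Ser) → UCG (Ser) — synonymous.
Codon 4: UUA (Leu) → UUU (Phe) — missense.
Codon 6: GUA (Val) → GUG (Val) — synonymous.
Codon 7: UCC (Ser) → CCC (Pro) — missense.
Codon 8: GUG (Val) → CUG (Leu) — missense.
Synonymous: 3 of 6.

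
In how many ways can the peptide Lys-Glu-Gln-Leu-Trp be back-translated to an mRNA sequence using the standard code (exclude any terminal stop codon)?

48

Lys: 2 codons.
Glu: 2 codons.
Gln: 2 codons.
Leu: 6 codons.
Trp: 1 codon.
2 × 2 × 2 × 6 × 1 = 48.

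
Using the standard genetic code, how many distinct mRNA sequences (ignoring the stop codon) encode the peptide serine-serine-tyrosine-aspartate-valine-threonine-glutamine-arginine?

Ser: 6 codons.
Ser: 6 codons.
Tyr: 2 codons.
Asp: 2 codons.
Val: 4 codons.
Thr: 4 codons.
Gln: 2 codons.
Arg: 6 codons.
6 × 6 × 2 × 2 × 4 × 4 × 2 × 6 = 27648.

27648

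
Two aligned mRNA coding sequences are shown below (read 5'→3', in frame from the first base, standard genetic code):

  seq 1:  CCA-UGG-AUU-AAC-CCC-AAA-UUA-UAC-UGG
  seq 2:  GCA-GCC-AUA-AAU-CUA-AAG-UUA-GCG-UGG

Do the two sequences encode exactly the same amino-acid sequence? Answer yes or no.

no

Codon 1: CCA Pro / GCA Ala — nonsynonymous.
Codon 2: UGG Trp / GCC Ala — nonsynonymous.
Codon 3: AUU Ile / AUA Ile — synonymous.
Codon 4: AAC Asn / AAU Asn — synonymous.
Codon 5: CCC Pro / CUA Leu — nonsynonymous.
Codon 6: AAA Lys / AAG Lys — synonymous.
Codon 7: UUA Leu / UUA Leu — identical.
Codon 8: UAC Tyr / GCG Ala — nonsynonymous.
Codon 9: UGG Trp / UGG Trp — identical.
Nonsynonymous differences: 4 → different protein.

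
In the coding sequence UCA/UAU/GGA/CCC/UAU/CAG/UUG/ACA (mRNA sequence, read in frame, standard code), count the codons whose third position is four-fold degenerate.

Codon 1 UCA (Ser): third position 4-fold.
Codon 2 UAU (Tyr): third position 2-fold.
Codon 3 GGA (Gly): third position 4-fold.
Codon 4 CCC (Pro): third position 4-fold.
Codon 5 UAU (Tyr): third position 2-fold.
Codon 6 CAG (Gln): third position 2-fold.
Codon 7 UUG (Leu): third position 2-fold.
Codon 8 ACA (Thr): third position 4-fold.
Four-fold degenerate third positions: 4.

4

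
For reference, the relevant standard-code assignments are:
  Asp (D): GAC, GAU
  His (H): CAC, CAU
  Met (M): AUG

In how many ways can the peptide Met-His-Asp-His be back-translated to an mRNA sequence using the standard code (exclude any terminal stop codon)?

8

Met: 1 codon.
His: 2 codons.
Asp: 2 codons.
His: 2 codons.
1 × 2 × 2 × 2 = 8.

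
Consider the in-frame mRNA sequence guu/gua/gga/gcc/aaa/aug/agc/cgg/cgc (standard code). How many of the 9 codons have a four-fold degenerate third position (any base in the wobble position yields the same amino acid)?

Codon 1 GUU (Val): third position 4-fold.
Codon 2 GUA (Val): third position 4-fold.
Codon 3 GGA (Gly): third position 4-fold.
Codon 4 GCC (Ala): third position 4-fold.
Codon 5 AAA (Lys): third position 2-fold.
Codon 6 AUG (Met): third position 1-fold.
Codon 7 AGC (Ser): third position 2-fold.
Codon 8 CGG (Arg): third position 4-fold.
Codon 9 CGC (Arg): third position 4-fold.
Four-fold degenerate third positions: 6.

6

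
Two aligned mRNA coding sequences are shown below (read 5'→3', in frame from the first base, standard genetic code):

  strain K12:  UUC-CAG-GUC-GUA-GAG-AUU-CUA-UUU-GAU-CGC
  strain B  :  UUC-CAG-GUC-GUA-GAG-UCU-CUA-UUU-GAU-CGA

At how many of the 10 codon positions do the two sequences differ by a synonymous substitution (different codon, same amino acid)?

1

Codon 1: UUC Phe / UUC Phe — identical.
Codon 2: CAG Gln / CAG Gln — identical.
Codon 3: GUC Val / GUC Val — identical.
Codon 4: GUA Val / GUA Val — identical.
Codon 5: GAG Glu / GAG Glu — identical.
Codon 6: AUU Ile / UCU Ser — nonsynonymous.
Codon 7: CUA Leu / CUA Leu — identical.
Codon 8: UUU Phe / UUU Phe — identical.
Codon 9: GAU Asp / GAU Asp — identical.
Codon 10: CGC Arg / CGA Arg — synonymous.
Synonymous differences: 1.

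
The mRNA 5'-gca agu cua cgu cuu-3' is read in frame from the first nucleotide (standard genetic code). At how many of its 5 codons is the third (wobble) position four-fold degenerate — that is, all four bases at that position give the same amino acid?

4

Codon 1 GCA (Ala): third position 4-fold.
Codon 2 AGU (Ser): third position 2-fold.
Codon 3 CUA (Leu): third position 4-fold.
Codon 4 CGU (Arg): third position 4-fold.
Codon 5 CUU (Leu): third position 4-fold.
Four-fold degenerate third positions: 4.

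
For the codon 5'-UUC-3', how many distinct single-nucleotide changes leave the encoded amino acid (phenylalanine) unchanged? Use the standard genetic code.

Position 1: none → 0 synonymous.
Position 2: none → 0 synonymous.
Position 3: UUU → 1 synonymous.
Total: 0 + 0 + 1 = 1.

1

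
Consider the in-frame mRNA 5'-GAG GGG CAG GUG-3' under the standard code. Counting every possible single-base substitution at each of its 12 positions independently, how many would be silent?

8

Codon 1 (GAG, Glu): 1 synonymous substitution.
Codon 2 (GGG, Gly): 3 synonymous substitutions.
Codon 3 (CAG, Gln): 1 synonymous substitution.
Codon 4 (GUG, Val): 3 synonymous substitutions.
Total: 1 + 3 + 1 + 3 = 8.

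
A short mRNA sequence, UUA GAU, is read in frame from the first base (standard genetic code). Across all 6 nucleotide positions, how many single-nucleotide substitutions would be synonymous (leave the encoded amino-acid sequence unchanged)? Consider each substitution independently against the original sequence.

3

Codon 1 (UUA, Leu): 2 synonymous substitutions.
Codon 2 (GAU, Asp): 1 synonymous substitution.
Total: 2 + 1 = 3.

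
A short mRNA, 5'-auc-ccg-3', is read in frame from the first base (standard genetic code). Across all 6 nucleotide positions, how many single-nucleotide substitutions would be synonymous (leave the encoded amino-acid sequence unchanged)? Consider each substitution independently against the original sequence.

5

Codon 1 (AUC, Ile): 2 synonymous substitutions.
Codon 2 (CCG, Pro): 3 synonymous substitutions.
Total: 2 + 3 = 5.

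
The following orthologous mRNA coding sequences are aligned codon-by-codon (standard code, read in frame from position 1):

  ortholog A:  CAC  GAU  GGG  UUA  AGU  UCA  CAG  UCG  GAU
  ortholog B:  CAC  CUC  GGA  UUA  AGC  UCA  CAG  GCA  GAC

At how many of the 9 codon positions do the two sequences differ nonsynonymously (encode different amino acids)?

Codon 1: CAC His / CAC His — identical.
Codon 2: GAU Asp / CUC Leu — nonsynonymous.
Codon 3: GGG Gly / GGA Gly — synonymous.
Codon 4: UUA Leu / UUA Leu — identical.
Codon 5: AGU Ser / AGC Ser — synonymous.
Codon 6: UCA Ser / UCA Ser — identical.
Codon 7: CAG Gln / CAG Gln — identical.
Codon 8: UCG Ser / GCA Ala — nonsynonymous.
Codon 9: GAU Asp / GAC Asp — synonymous.
Nonsynonymous differences: 2.

2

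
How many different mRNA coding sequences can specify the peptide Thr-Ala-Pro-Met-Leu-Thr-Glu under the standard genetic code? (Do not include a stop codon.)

3072

Thr: 4 codons.
Ala: 4 codons.
Pro: 4 codons.
Met: 1 codon.
Leu: 6 codons.
Thr: 4 codons.
Glu: 2 codons.
4 × 4 × 4 × 1 × 6 × 4 × 2 = 3072.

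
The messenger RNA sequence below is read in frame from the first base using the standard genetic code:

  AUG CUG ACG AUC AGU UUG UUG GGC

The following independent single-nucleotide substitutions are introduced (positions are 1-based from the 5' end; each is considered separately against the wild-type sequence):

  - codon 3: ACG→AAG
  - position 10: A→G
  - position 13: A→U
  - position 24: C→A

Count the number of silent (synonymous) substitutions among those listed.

Codon 3: ACG (Thr) → AAG (Lys) — missense.
Codon 4: AUC (Ile) → GUC (Val) — missense.
Codon 5: AGU (Ser) → UGU (Cys) — missense.
Codon 8: GGC (Gly) → GGA (Gly) — synonymous.
Synonymous: 1 of 4.

1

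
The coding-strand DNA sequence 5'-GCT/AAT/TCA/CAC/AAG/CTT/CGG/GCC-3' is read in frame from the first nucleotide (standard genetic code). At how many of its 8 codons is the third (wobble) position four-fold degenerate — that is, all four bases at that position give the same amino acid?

Codon 1 GCT (Ala): third position 4-fold.
Codon 2 AAT (Asn): third position 2-fold.
Codon 3 TCA (Ser): third position 4-fold.
Codon 4 CAC (His): third position 2-fold.
Codon 5 AAG (Lys): third position 2-fold.
Codon 6 CTT (Leu): third position 4-fold.
Codon 7 CGG (Arg): third position 4-fold.
Codon 8 GCC (Ala): third position 4-fold.
Four-fold degenerate third positions: 5.

5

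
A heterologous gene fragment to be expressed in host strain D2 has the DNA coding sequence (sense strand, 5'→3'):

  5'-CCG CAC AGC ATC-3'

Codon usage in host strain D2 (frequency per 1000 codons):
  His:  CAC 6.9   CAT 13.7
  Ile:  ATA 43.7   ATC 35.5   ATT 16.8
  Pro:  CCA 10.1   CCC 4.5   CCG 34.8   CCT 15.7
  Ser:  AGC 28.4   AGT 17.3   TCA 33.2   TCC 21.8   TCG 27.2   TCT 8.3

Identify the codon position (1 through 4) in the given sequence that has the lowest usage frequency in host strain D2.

2

Codon 1 CCG (Pro): 34.8 per 1000.
Codon 2 CAC (His): 6.9 per 1000.
Codon 3 AGC (Ser): 28.4 per 1000.
Codon 4 ATC (Ile): 35.5 per 1000.
Lowest frequency is 6.9 at codon 2.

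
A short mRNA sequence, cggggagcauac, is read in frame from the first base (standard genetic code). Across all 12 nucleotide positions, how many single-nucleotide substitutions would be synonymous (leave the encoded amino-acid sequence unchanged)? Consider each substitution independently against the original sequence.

11

Codon 1 (CGG, Arg): 4 synonymous substitutions.
Codon 2 (GGA, Gly): 3 synonymous substitutions.
Codon 3 (GCA, Ala): 3 synonymous substitutions.
Codon 4 (UAC, Tyr): 1 synonymous substitution.
Total: 4 + 3 + 3 + 1 = 11.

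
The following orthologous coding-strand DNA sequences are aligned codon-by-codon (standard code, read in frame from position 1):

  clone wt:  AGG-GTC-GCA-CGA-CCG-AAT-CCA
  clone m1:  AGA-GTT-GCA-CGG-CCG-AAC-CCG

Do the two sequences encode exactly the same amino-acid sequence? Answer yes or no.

Codon 1: AGG Arg / AGA Arg — synonymous.
Codon 2: GTC Val / GTT Val — synonymous.
Codon 3: GCA Ala / GCA Ala — identical.
Codon 4: CGA Arg / CGG Arg — synonymous.
Codon 5: CCG Pro / CCG Pro — identical.
Codon 6: AAT Asn / AAC Asn — synonymous.
Codon 7: CCA Pro / CCG Pro — synonymous.
Nonsynonymous differences: 0 → same protein.

yes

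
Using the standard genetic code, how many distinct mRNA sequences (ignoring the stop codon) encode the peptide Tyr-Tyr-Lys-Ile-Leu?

144

Tyr: 2 codons.
Tyr: 2 codons.
Lys: 2 codons.
Ile: 3 codons.
Leu: 6 codons.
2 × 2 × 2 × 3 × 6 = 144.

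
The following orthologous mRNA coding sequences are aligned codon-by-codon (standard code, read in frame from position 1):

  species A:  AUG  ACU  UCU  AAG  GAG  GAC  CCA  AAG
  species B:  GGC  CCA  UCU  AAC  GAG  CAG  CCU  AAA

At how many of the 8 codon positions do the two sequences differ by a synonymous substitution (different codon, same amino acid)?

Codon 1: AUG Met / GGC Gly — nonsynonymous.
Codon 2: ACU Thr / CCA Pro — nonsynonymous.
Codon 3: UCU Ser / UCU Ser — identical.
Codon 4: AAG Lys / AAC Asn — nonsynonymous.
Codon 5: GAG Glu / GAG Glu — identical.
Codon 6: GAC Asp / CAG Gln — nonsynonymous.
Codon 7: CCA Pro / CCU Pro — synonymous.
Codon 8: AAG Lys / AAA Lys — synonymous.
Synonymous differences: 2.

2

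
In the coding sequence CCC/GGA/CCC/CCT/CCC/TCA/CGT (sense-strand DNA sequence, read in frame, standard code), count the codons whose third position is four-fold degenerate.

Codon 1 CCC (Pro): third position 4-fold.
Codon 2 GGA (Gly): third position 4-fold.
Codon 3 CCC (Pro): third position 4-fold.
Codon 4 CCT (Pro): third position 4-fold.
Codon 5 CCC (Pro): third position 4-fold.
Codon 6 TCA (Ser): third position 4-fold.
Codon 7 CGT (Arg): third position 4-fold.
Four-fold degenerate third positions: 7.

7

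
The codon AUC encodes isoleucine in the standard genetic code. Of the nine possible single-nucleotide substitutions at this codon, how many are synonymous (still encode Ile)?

Position 1: none → 0 synonymous.
Position 2: none → 0 synonymous.
Position 3: AUU, AUA → 2 synonymous.
Total: 0 + 0 + 2 = 2.

2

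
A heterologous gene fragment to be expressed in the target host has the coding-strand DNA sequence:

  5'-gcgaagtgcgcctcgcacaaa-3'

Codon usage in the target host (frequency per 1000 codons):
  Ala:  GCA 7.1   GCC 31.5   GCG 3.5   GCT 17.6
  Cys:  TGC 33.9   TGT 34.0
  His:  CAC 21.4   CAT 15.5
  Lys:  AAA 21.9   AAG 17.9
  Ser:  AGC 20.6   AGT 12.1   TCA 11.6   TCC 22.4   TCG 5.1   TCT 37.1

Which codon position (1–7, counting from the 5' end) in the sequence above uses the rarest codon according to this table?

Codon 1 GCG (Ala): 3.5 per 1000.
Codon 2 AAG (Lys): 17.9 per 1000.
Codon 3 TGC (Cys): 33.9 per 1000.
Codon 4 GCC (Ala): 31.5 per 1000.
Codon 5 TCG (Ser): 5.1 per 1000.
Codon 6 CAC (His): 21.4 per 1000.
Codon 7 AAA (Lys): 21.9 per 1000.
Lowest frequency is 3.5 at codon 1.

1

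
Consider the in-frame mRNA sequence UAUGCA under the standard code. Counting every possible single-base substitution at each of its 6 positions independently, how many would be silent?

4

Codon 1 (UAU, Tyr): 1 synonymous substitution.
Codon 2 (GCA, Ala): 3 synonymous substitutions.
Total: 1 + 3 = 4.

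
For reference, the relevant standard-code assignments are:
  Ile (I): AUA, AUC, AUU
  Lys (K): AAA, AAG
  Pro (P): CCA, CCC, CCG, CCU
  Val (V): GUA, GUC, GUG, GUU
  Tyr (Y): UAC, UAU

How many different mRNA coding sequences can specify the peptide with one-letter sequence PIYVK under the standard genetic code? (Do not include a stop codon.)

Pro: 4 codons.
Ile: 3 codons.
Tyr: 2 codons.
Val: 4 codons.
Lys: 2 codons.
4 × 3 × 2 × 4 × 2 = 192.

192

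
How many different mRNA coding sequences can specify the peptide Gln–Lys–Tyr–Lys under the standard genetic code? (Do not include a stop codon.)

Gln: 2 codons.
Lys: 2 codons.
Tyr: 2 codons.
Lys: 2 codons.
2 × 2 × 2 × 2 = 16.

16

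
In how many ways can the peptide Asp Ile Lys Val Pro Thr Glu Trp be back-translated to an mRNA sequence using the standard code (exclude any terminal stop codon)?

Asp: 2 codons.
Ile: 3 codons.
Lys: 2 codons.
Val: 4 codons.
Pro: 4 codons.
Thr: 4 codons.
Glu: 2 codons.
Trp: 1 codon.
2 × 3 × 2 × 4 × 4 × 4 × 2 × 1 = 1536.

1536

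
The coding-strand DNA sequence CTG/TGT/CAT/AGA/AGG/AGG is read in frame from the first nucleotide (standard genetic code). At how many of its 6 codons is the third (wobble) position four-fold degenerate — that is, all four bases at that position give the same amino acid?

1

Codon 1 CTG (Leu): third position 4-fold.
Codon 2 TGT (Cys): third position 2-fold.
Codon 3 CAT (His): third position 2-fold.
Codon 4 AGA (Arg): third position 2-fold.
Codon 5 AGG (Arg): third position 2-fold.
Codon 6 AGG (Arg): third position 2-fold.
Four-fold degenerate third positions: 1.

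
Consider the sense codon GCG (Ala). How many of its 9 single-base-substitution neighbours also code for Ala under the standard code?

Position 1: none → 0 synonymous.
Position 2: none → 0 synonymous.
Position 3: GCT, GCC, GCA → 3 synonymous.
Total: 0 + 0 + 3 = 3.

3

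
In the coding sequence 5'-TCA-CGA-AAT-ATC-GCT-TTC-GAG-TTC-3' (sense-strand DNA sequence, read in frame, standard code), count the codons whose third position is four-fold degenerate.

Codon 1 TCA (Ser): third position 4-fold.
Codon 2 CGA (Arg): third position 4-fold.
Codon 3 AAT (Asn): third position 2-fold.
Codon 4 ATC (Ile): third position 3-fold.
Codon 5 GCT (Ala): third position 4-fold.
Codon 6 TTC (Phe): third position 2-fold.
Codon 7 GAG (Glu): third position 2-fold.
Codon 8 TTC (Phe): third position 2-fold.
Four-fold degenerate third positions: 3.

3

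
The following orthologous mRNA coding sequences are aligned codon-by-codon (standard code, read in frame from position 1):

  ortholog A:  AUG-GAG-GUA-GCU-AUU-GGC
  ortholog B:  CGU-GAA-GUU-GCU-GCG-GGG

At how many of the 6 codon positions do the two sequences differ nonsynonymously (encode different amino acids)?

Codon 1: AUG Met / CGU Arg — nonsynonymous.
Codon 2: GAG Glu / GAA Glu — synonymous.
Codon 3: GUA Val / GUU Val — synonymous.
Codon 4: GCU Ala / GCU Ala — identical.
Codon 5: AUU Ile / GCG Ala — nonsynonymous.
Codon 6: GGC Gly / GGG Gly — synonymous.
Nonsynonymous differences: 2.

2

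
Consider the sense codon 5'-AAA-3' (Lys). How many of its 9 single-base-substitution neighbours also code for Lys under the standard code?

1

Position 1: none → 0 synonymous.
Position 2: none → 0 synonymous.
Position 3: AAG → 1 synonymous.
Total: 0 + 0 + 1 = 1.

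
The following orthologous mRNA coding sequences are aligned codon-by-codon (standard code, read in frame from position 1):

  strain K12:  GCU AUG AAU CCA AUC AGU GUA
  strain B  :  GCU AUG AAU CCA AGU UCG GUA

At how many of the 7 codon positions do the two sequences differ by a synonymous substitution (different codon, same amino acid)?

1

Codon 1: GCU Ala / GCU Ala — identical.
Codon 2: AUG Met / AUG Met — identical.
Codon 3: AAU Asn / AAU Asn — identical.
Codon 4: CCA Pro / CCA Pro — identical.
Codon 5: AUC Ile / AGU Ser — nonsynonymous.
Codon 6: AGU Ser / UCG Ser — synonymous.
Codon 7: GUA Val / GUA Val — identical.
Synonymous differences: 1.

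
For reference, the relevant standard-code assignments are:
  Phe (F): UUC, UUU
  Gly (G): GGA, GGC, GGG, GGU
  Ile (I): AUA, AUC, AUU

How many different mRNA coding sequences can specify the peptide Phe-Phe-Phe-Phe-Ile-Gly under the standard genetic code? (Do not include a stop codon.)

192

Phe: 2 codons.
Phe: 2 codons.
Phe: 2 codons.
Phe: 2 codons.
Ile: 3 codons.
Gly: 4 codons.
2 × 2 × 2 × 2 × 3 × 4 = 192.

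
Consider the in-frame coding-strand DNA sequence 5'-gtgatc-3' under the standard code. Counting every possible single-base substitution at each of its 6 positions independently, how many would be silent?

5

Codon 1 (GTG, Val): 3 synonymous substitutions.
Codon 2 (ATC, Ile): 2 synonymous substitutions.
Total: 3 + 2 = 5.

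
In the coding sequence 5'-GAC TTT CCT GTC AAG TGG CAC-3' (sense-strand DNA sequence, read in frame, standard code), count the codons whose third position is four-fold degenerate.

2

Codon 1 GAC (Asp): third position 2-fold.
Codon 2 TTT (Phe): third position 2-fold.
Codon 3 CCT (Pro): third position 4-fold.
Codon 4 GTC (Val): third position 4-fold.
Codon 5 AAG (Lys): third position 2-fold.
Codon 6 TGG (Trp): third position 1-fold.
Codon 7 CAC (His): third position 2-fold.
Four-fold degenerate third positions: 2.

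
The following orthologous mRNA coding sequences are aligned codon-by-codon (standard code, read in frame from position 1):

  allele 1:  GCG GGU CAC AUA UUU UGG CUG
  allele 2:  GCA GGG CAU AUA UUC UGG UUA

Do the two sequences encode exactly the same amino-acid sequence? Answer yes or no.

yes

Codon 1: GCG Ala / GCA Ala — synonymous.
Codon 2: GGU Gly / GGG Gly — synonymous.
Codon 3: CAC His / CAU His — synonymous.
Codon 4: AUA Ile / AUA Ile — identical.
Codon 5: UUU Phe / UUC Phe — synonymous.
Codon 6: UGG Trp / UGG Trp — identical.
Codon 7: CUG Leu / UUA Leu — synonymous.
Nonsynonymous differences: 0 → same protein.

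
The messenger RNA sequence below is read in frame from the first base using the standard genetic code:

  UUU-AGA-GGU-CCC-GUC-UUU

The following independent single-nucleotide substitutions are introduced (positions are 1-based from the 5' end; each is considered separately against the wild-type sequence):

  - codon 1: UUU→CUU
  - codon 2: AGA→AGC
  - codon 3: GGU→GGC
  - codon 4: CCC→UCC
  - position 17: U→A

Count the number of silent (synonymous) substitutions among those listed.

Codon 1: UUU (Phe) → CUU (Leu) — missense.
Codon 2: AGA (Arg) → AGC (Ser) — missense.
Codon 3: GGU (Gly) → GGC (Gly) — synonymous.
Codon 4: CCC (Pro) → UCC (Ser) — missense.
Codon 6: UUU (Phe) → UAU (Tyr) — missense.
Synonymous: 1 of 5.

1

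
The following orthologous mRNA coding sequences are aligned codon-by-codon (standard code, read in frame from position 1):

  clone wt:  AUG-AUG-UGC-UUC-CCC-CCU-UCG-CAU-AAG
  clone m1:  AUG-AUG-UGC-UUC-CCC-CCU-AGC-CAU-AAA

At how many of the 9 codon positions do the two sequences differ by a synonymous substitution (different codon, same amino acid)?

2

Codon 1: AUG Met / AUG Met — identical.
Codon 2: AUG Met / AUG Met — identical.
Codon 3: UGC Cys / UGC Cys — identical.
Codon 4: UUC Phe / UUC Phe — identical.
Codon 5: CCC Pro / CCC Pro — identical.
Codon 6: CCU Pro / CCU Pro — identical.
Codon 7: UCG Ser / AGC Ser — synonymous.
Codon 8: CAU His / CAU His — identical.
Codon 9: AAG Lys / AAA Lys — synonymous.
Synonymous differences: 2.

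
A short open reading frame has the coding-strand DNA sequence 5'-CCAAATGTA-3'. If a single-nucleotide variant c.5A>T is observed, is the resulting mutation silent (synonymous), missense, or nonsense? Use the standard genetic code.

missense

Position 5 falls in codon 2: AAT → Asn.
After the substitution the codon is ATT → Ile.
Asn ≠ Ile, so this is a missense mutation.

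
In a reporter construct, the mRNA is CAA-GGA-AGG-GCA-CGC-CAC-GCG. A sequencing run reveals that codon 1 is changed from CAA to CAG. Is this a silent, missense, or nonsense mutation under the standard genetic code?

Position 3 falls in codon 1: CAA → Gln.
After the substitution the codon is CAG → Gln.
Both encode Gln, so the change is synonymous.

silent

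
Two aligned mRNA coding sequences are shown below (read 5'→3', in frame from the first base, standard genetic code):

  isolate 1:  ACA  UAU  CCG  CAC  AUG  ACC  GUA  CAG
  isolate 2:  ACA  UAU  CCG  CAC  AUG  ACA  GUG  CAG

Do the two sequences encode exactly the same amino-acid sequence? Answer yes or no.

yes

Codon 1: ACA Thr / ACA Thr — identical.
Codon 2: UAU Tyr / UAU Tyr — identical.
Codon 3: CCG Pro / CCG Pro — identical.
Codon 4: CAC His / CAC His — identical.
Codon 5: AUG Met / AUG Met — identical.
Codon 6: ACC Thr / ACA Thr — synonymous.
Codon 7: GUA Val / GUG Val — synonymous.
Codon 8: CAG Gln / CAG Gln — identical.
Nonsynonymous differences: 0 → same protein.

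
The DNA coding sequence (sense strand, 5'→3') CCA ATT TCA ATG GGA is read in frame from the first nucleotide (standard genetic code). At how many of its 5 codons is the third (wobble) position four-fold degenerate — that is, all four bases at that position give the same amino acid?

3

Codon 1 CCA (Pro): third position 4-fold.
Codon 2 ATT (Ile): third position 3-fold.
Codon 3 TCA (Ser): third position 4-fold.
Codon 4 ATG (Met): third position 1-fold.
Codon 5 GGA (Gly): third position 4-fold.
Four-fold degenerate third positions: 3.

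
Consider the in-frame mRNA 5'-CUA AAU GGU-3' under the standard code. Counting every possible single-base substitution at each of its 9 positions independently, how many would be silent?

8

Codon 1 (CUA, Leu): 4 synonymous substitutions.
Codon 2 (AAU, Asn): 1 synonymous substitution.
Codon 3 (GGU, Gly): 3 synonymous substitutions.
Total: 4 + 1 + 3 = 8.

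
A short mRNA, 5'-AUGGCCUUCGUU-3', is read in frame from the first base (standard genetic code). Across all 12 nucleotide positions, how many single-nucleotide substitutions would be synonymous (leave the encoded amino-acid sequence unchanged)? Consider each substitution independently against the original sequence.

Codon 1 (AUG, Met): 0 synonymous substitutions.
Codon 2 (GCC, Ala): 3 synonymous substitutions.
Codon 3 (UUC, Phe): 1 synonymous substitution.
Codon 4 (GUU, Val): 3 synonymous substitutions.
Total: 0 + 3 + 1 + 3 = 7.

7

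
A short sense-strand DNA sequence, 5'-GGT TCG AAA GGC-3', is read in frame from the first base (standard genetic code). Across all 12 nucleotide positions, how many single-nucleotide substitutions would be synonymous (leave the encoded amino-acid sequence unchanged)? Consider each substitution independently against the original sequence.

10

Codon 1 (GGT, Gly): 3 synonymous substitutions.
Codon 2 (TCG, Ser): 3 synonymous substitutions.
Codon 3 (AAA, Lys): 1 synonymous substitution.
Codon 4 (GGC, Gly): 3 synonymous substitutions.
Total: 3 + 3 + 1 + 3 = 10.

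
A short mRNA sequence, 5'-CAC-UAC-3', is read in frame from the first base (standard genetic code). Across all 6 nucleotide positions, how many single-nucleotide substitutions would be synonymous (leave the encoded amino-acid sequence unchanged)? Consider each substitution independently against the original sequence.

Codon 1 (CAC, His): 1 synonymous substitution.
Codon 2 (UAC, Tyr): 1 synonymous substitution.
Total: 1 + 1 = 2.

2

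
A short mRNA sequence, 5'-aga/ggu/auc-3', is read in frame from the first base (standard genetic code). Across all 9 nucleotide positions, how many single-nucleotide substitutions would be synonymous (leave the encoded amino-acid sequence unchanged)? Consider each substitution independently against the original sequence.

Codon 1 (AGA, Arg): 2 synonymous substitutions.
Codon 2 (GGU, Gly): 3 synonymous substitutions.
Codon 3 (AUC, Ile): 2 synonymous substitutions.
Total: 2 + 3 + 2 = 7.

7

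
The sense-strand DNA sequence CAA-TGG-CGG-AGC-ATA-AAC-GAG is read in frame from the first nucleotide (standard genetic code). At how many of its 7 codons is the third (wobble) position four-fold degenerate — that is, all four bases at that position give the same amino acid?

Codon 1 CAA (Gln): third position 2-fold.
Codon 2 TGG (Trp): third position 1-fold.
Codon 3 CGG (Arg): third position 4-fold.
Codon 4 AGC (Ser): third position 2-fold.
Codon 5 ATA (Ile): third position 3-fold.
Codon 6 AAC (Asn): third position 2-fold.
Codon 7 GAG (Glu): third position 2-fold.
Four-fold degenerate third positions: 1.

1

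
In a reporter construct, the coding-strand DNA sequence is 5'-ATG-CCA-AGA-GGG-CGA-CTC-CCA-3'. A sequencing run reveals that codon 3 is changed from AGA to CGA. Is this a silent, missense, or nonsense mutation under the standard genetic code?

silent

Position 7 falls in codon 3: AGA → Arg.
After the substitution the codon is CGA → Arg.
Both encode Arg, so the change is synonymous.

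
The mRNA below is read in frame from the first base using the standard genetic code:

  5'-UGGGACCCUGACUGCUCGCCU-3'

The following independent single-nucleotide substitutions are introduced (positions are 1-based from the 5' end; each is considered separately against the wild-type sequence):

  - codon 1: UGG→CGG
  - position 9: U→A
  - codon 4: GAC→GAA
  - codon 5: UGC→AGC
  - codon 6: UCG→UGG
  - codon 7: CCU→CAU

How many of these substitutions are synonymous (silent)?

1

Codon 1: UGG (Trp) → CGG (Arg) — missense.
Codon 3: CCU (Pro) → CCA (Pro) — synonymous.
Codon 4: GAC (Asp) → GAA (Glu) — missense.
Codon 5: UGC (Cys) → AGC (Ser) — missense.
Codon 6: UCG (Ser) → UGG (Trp) — missense.
Codon 7: CCU (Pro) → CAU (His) — missense.
Synonymous: 1 of 6.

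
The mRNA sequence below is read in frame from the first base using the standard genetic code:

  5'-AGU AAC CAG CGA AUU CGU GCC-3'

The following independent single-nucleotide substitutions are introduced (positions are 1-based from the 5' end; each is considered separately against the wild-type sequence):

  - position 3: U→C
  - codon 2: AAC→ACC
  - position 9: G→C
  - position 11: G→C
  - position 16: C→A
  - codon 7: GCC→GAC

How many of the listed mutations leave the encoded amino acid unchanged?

1

Codon 1: AGU (Ser) → AGC (Ser) — synonymous.
Codon 2: AAC (Asn) → ACC (Thr) — missense.
Codon 3: CAG (Gln) → CAC (His) — missense.
Codon 4: CGA (Arg) → CCA (Pro) — missense.
Codon 6: CGU (Arg) → AGU (Ser) — missense.
Codon 7: GCC (Ala) → GAC (Asp) — missense.
Synonymous: 1 of 6.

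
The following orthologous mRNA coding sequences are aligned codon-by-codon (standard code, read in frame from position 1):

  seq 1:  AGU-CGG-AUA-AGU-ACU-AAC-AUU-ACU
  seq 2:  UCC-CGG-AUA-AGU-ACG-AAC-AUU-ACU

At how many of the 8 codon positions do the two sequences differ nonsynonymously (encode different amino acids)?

Codon 1: AGU Ser / UCC Ser — synonymous.
Codon 2: CGG Arg / CGG Arg — identical.
Codon 3: AUA Ile / AUA Ile — identical.
Codon 4: AGU Ser / AGU Ser — identical.
Codon 5: ACU Thr / ACG Thr — synonymous.
Codon 6: AAC Asn / AAC Asn — identical.
Codon 7: AUU Ile / AUU Ile — identical.
Codon 8: ACU Thr / ACU Thr — identical.
Nonsynonymous differences: 0.

0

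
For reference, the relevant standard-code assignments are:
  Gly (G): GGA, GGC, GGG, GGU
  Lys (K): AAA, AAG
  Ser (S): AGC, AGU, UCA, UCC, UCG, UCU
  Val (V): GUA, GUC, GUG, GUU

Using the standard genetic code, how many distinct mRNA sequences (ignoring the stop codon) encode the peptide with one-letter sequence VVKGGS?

Val: 4 codons.
Val: 4 codons.
Lys: 2 codons.
Gly: 4 codons.
Gly: 4 codons.
Ser: 6 codons.
4 × 4 × 2 × 4 × 4 × 6 = 3072.

3072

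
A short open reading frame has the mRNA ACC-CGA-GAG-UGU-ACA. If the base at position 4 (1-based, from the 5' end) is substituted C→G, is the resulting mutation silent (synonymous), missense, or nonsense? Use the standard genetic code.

missense

Position 4 falls in codon 2: CGA → Arg.
After the substitution the codon is GGA → Gly.
Arg ≠ Gly, so this is a missense mutation.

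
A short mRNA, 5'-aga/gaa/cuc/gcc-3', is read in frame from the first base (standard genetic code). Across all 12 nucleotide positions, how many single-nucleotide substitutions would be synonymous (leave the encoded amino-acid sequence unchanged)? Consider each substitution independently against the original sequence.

Codon 1 (AGA, Arg): 2 synonymous substitutions.
Codon 2 (GAA, Glu): 1 synonymous substitution.
Codon 3 (CUC, Leu): 3 synonymous substitutions.
Codon 4 (GCC, Ala): 3 synonymous substitutions.
Total: 2 + 1 + 3 + 3 = 9.

9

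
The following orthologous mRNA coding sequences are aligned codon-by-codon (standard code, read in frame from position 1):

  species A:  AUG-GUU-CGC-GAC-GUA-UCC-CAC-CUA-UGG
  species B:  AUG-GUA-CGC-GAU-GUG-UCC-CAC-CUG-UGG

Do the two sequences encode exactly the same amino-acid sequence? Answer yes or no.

Codon 1: AUG Met / AUG Met — identical.
Codon 2: GUU Val / GUA Val — synonymous.
Codon 3: CGC Arg / CGC Arg — identical.
Codon 4: GAC Asp / GAU Asp — synonymous.
Codon 5: GUA Val / GUG Val — synonymous.
Codon 6: UCC Ser / UCC Ser — identical.
Codon 7: CAC His / CAC His — identical.
Codon 8: CUA Leu / CUG Leu — synonymous.
Codon 9: UGG Trp / UGG Trp — identical.
Nonsynonymous differences: 0 → same protein.

yes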